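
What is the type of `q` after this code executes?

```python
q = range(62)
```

range() returns a range object

range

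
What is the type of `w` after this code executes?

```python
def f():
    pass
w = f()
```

A function with no return statement returns None

NoneType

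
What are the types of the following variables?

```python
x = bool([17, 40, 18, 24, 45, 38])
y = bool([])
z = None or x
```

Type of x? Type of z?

bool() returns bool; None or <bool> returns the bool

bool, bool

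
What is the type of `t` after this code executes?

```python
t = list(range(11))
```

list(range(...)) returns list

list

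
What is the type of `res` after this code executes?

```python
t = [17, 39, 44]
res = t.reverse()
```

list.reverse() returns None

NoneType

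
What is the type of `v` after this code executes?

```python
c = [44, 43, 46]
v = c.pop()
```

list.pop() returns the popped element (int here)

int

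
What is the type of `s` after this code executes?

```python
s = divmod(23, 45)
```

divmod() returns a tuple (quotient, remainder)

tuple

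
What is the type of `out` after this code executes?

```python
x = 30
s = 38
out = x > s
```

Comparison operators return bool

bool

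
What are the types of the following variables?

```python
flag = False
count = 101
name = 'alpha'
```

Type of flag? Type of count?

flag is bool; count is int

bool, int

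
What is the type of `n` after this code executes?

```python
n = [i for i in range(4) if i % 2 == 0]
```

A list comprehension [...] produces a list

list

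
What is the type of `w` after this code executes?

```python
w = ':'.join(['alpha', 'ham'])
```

str.join() returns str

str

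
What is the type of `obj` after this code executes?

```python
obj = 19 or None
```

'or' returns first truthy value (19, int)

int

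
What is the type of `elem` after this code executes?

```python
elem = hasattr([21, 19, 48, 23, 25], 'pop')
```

hasattr() returns bool

bool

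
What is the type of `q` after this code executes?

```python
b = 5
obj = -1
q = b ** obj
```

int ** negative int returns float

float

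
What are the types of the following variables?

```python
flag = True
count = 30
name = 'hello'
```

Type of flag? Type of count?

flag is bool; count is int

bool, int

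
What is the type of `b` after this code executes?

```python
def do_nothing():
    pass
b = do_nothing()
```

A function with no return statement returns None

NoneType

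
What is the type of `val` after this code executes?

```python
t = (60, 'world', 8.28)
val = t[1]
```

Index 1 of tuple is 'world' which is str

str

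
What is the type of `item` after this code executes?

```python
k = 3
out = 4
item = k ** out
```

int ** positive int returns int (3 ** 4 = 81)

int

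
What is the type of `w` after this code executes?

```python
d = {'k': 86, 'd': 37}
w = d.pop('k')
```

dict.pop() returns the value (int)

int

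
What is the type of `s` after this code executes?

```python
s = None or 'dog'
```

'or' with None returns the other value ('dog', str)

str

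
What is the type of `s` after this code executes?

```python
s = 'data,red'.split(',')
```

str.split() returns list

list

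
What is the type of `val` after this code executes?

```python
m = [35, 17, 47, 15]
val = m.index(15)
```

list.index() returns int

int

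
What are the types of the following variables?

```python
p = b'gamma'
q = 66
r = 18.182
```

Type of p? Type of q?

p is bytes; q is int

bytes, int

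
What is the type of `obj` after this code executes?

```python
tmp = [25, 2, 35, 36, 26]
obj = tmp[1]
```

Indexing a list of ints returns int (tmp[1] = 2)

int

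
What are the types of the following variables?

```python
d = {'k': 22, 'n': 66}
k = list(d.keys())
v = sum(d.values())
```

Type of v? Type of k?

sum of int values returns int; list(...) returns list

int, list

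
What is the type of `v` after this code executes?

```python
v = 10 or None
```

'or' returns first truthy value (10, int)

int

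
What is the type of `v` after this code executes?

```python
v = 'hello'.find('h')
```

str.find() returns int (index, or -1)

int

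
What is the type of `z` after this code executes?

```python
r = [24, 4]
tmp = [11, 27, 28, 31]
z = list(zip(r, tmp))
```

list(zip(...)) returns a list of tuples

list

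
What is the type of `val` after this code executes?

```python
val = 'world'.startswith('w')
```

str.startswith() returns bool

bool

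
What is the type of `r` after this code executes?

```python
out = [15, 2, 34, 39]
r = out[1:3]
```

Slicing a list always returns a list

list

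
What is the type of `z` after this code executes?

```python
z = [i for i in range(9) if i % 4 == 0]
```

A list comprehension [...] produces a list

list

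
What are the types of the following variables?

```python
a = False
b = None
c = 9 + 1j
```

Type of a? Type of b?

a is bool; b is NoneType

bool, NoneType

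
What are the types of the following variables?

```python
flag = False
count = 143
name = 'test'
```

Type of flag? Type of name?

flag is bool; name is str

bool, str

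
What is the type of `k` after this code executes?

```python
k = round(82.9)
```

round() with no ndigits arg returns int

int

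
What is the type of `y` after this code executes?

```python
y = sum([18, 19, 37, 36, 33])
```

sum() of ints returns int

int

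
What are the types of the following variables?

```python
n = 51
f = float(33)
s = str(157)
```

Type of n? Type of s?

n is int; s is str

int, str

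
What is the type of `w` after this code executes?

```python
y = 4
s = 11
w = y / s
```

int / int always returns float in Python 3 (4 / 11 = 0.363636)

float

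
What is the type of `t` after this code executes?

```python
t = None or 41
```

'or' with None returns the other value (41, int)

int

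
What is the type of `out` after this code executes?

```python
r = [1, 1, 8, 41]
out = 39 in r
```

'in' operator returns bool

bool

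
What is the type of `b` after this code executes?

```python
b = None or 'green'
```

'or' with None returns the other value ('green', str)

str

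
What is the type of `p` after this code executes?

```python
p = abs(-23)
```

abs() of int returns int

int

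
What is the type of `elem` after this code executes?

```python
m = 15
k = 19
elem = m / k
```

int / int always returns float in Python 3 (15 / 19 = 0.789474)

float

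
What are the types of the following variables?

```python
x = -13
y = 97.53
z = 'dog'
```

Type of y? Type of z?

y is float; z is str

float, str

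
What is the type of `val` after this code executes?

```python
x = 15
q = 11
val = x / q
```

int / int always returns float in Python 3 (15 / 11 = 1.36364)

float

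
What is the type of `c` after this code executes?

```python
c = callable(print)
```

callable() returns bool

bool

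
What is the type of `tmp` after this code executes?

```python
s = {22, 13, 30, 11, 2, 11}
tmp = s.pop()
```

Popping from a set of ints returns int

int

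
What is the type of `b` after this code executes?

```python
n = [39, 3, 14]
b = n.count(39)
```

list.count() returns int

int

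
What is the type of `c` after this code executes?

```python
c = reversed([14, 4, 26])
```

reversed() on a list returns a list_reverseiterator

list_reverseiterator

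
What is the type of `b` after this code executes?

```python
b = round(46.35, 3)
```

round() with ndigits arg returns float

float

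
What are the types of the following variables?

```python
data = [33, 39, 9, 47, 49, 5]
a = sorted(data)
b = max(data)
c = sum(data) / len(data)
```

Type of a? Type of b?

sorted() returns list; max of ints returns int

list, int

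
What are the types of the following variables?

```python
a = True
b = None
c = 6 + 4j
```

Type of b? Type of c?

b is NoneType; c is complex

NoneType, complex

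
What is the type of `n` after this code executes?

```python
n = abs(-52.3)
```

abs() of float returns float

float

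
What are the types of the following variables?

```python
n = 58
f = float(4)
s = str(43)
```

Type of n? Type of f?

n is int; f is float

int, float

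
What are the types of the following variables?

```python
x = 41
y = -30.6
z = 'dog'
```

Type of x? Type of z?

x is int; z is str

int, str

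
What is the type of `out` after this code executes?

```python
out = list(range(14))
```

list(range(...)) returns list

list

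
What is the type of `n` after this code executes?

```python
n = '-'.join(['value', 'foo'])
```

str.join() returns str

str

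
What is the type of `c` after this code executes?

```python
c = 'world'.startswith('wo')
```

str.startswith() returns bool

bool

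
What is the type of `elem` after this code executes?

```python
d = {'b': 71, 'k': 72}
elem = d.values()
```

.values() returns a dict_values view object

dict_values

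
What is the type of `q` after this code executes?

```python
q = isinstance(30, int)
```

isinstance() returns bool

bool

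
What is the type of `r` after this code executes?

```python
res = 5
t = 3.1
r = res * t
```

int * float returns float (5 * 3.1 = 15.5)

float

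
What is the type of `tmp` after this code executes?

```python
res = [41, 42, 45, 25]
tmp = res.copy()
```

list.copy() returns list

list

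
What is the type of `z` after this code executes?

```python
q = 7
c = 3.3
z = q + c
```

int + float returns float (7 + 3.3 = 10.3)

float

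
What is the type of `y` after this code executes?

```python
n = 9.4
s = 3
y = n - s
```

float - int returns float (9.4 - 3 = 6.4)

float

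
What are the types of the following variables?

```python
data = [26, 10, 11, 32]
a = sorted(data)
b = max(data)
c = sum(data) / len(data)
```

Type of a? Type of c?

sorted() returns list; int / int returns float

list, float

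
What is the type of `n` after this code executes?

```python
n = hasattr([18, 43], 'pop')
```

hasattr() returns bool

bool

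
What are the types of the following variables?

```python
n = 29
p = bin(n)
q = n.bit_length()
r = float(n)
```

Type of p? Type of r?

bin() returns str; float() returns float

str, float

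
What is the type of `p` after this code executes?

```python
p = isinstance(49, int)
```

isinstance() returns bool

bool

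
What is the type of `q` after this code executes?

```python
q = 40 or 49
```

'or' returns the first truthy value (40, which is int)

int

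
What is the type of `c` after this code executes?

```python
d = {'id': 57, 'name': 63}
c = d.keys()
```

.keys() returns a dict_keys view object

dict_keys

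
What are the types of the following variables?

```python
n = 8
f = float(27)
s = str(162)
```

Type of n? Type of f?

n is int; f is float

int, float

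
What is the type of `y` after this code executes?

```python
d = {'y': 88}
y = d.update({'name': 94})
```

dict.update() returns None

NoneType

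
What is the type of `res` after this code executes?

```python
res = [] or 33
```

'or' returns first truthy value (33, which is int)

int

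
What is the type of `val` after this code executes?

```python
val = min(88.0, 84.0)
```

min() of floats returns float

float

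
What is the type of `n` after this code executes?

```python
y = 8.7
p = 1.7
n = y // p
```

float // float returns float (floor division preserves float type)

float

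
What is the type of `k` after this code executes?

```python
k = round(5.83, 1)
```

round() with ndigits arg returns float

float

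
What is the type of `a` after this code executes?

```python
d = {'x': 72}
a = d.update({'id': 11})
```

dict.update() returns None

NoneType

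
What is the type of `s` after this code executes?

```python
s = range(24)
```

range() returns a range object

range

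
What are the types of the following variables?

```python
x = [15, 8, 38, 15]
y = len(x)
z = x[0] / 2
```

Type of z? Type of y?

int / int returns float; len() returns int

float, int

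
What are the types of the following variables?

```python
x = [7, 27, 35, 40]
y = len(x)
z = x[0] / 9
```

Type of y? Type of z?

len() returns int; int / int returns float

int, float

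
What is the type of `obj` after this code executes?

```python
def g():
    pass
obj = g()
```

A function with no return statement returns None

NoneType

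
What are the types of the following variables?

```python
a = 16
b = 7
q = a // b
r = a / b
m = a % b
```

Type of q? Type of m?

int // int returns int; int % int returns int

int, int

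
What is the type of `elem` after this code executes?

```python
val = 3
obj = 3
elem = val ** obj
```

int ** positive int returns int (3 ** 3 = 27)

int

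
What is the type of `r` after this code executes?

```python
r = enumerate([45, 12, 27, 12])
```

enumerate() returns an enumerate iterator object

enumerate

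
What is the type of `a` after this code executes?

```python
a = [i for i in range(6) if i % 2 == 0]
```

A list comprehension [...] produces a list

list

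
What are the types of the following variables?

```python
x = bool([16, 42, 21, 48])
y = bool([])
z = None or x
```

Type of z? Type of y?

None or <bool> returns the bool; bool() returns bool

bool, bool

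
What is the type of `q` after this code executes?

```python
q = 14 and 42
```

'and' returns the last value when all truthy (42, which is int)

int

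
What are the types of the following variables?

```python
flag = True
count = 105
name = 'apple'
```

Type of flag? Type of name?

flag is bool; name is str

bool, str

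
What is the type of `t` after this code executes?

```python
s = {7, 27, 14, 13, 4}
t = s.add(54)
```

set.add() returns None (mutates in place)

NoneType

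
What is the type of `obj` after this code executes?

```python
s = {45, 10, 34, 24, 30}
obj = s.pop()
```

Popping from a set of ints returns int

int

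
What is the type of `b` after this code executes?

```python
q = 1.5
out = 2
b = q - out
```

float - int returns float (1.5 - 2 = -0.5)

float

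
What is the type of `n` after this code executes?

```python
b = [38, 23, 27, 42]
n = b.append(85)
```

list.append() returns None (mutates in place)

NoneType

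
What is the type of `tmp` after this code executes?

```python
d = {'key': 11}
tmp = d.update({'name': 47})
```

dict.update() returns None

NoneType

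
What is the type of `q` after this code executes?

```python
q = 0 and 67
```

'and' returns the first falsy value (0, which is int)

int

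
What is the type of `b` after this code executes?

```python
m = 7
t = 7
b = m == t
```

Equality comparison returns bool

bool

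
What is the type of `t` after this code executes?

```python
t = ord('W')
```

ord() returns int (Unicode code point)

int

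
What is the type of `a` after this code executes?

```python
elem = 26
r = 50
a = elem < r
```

Comparison operators return bool

bool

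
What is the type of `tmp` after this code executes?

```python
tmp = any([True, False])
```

any() returns bool

bool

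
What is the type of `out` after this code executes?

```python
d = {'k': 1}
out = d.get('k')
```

dict.get() returns the value (int) when key is found

int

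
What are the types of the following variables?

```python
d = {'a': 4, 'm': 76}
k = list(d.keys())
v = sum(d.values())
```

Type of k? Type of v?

list(...) returns list; sum of int values returns int

list, int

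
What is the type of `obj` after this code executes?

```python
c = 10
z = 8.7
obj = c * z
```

int * float returns float (10 * 8.7 = 87.0)

float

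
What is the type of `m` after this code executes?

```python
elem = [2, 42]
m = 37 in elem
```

'in' operator returns bool

bool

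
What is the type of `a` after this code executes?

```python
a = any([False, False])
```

any() returns bool

bool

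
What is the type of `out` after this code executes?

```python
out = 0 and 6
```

'and' returns the first falsy value (0, which is int)

int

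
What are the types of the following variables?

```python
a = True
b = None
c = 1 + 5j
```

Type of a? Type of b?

a is bool; b is NoneType

bool, NoneType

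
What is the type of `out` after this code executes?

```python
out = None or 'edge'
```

'or' with None returns the other value ('edge', str)

str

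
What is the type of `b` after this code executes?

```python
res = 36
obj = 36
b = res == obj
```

Equality comparison returns bool

bool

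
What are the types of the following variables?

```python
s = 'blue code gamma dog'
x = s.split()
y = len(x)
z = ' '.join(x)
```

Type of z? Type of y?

str.join() returns str; len() returns int

str, int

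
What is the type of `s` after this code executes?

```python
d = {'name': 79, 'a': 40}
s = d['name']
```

Accessing dict[str, int] with key 'name' returns int value 79

int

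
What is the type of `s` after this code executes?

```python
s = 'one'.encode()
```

str.encode() returns bytes

bytes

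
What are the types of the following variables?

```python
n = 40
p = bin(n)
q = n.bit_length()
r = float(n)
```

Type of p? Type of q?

bin() returns str; int.bit_length() returns int

str, int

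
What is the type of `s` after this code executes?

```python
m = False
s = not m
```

'not' always returns bool

bool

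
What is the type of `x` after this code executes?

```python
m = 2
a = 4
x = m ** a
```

int ** positive int returns int (2 ** 4 = 16)

int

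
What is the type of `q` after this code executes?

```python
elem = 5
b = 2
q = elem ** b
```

int ** positive int returns int (5 ** 2 = 25)

int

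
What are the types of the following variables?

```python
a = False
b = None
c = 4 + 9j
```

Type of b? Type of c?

b is NoneType; c is complex

NoneType, complex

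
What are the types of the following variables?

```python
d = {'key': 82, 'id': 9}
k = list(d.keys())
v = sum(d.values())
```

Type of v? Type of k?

sum of int values returns int; list(...) returns list

int, list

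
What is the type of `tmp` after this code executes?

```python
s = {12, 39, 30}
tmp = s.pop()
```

Popping from a set of ints returns int

int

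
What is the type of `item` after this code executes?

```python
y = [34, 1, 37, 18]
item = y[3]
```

Indexing a list of ints returns int (y[3] = 18)

int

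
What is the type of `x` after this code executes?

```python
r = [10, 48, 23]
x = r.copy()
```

list.copy() returns list

list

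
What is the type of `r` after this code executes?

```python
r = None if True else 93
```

Ternary: condition is True, if branch (None) taken → NoneType

NoneType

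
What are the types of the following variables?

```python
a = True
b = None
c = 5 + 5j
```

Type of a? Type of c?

a is bool; c is complex

bool, complex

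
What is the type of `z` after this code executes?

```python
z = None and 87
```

'and' returns first falsy value (None)

NoneType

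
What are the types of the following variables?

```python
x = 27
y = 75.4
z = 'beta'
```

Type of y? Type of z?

y is float; z is str

float, str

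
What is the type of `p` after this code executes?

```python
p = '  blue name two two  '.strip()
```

str.strip() returns str

str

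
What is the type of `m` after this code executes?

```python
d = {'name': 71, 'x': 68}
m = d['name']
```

Accessing dict[str, int] with key 'name' returns int value 71

int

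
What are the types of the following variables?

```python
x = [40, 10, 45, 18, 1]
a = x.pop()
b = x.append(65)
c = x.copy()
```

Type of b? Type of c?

list.append() returns None; list.copy() returns list

NoneType, list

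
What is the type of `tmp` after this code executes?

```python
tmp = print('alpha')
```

print() returns None

NoneType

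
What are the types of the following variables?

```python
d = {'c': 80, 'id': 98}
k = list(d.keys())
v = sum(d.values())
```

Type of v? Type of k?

sum of int values returns int; list(...) returns list

int, list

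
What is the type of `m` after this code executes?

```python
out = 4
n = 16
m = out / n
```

int / int always returns float in Python 3 (4 / 16 = 0.25)

float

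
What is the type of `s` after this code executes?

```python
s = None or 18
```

'or' with None returns the other value (18, int)

int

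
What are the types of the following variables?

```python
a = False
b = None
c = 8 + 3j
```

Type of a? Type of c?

a is bool; c is complex

bool, complex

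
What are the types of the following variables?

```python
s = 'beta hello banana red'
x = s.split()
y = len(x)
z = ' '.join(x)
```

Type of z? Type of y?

str.join() returns str; len() returns int

str, int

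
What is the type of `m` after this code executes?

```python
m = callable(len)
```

callable() returns bool

bool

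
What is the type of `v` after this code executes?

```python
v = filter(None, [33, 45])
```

filter() returns a filter iterator object

filter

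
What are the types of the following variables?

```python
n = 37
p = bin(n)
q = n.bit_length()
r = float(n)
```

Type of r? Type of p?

float() returns float; bin() returns str

float, str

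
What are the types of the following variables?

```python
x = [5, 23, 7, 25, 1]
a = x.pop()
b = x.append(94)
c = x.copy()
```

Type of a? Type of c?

list.pop() returns the element (int); list.copy() returns list

int, list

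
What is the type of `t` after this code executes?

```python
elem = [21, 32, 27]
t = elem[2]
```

Indexing a list of ints returns int (elem[2] = 27)

int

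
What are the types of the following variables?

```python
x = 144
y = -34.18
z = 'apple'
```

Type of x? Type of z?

x is int; z is str

int, str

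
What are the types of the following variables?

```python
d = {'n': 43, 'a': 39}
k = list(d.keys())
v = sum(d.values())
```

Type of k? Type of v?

list(...) returns list; sum of int values returns int

list, int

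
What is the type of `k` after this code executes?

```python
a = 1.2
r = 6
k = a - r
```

float - int returns float (1.2 - 6 = -4.8)

float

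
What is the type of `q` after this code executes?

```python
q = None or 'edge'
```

'or' with None returns the other value ('edge', str)

str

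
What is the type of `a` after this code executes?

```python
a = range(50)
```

range() returns a range object

range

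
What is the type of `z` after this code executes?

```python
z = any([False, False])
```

any() returns bool

bool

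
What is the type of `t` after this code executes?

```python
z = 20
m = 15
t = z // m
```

int // int returns int (20 // 15 = 1)

int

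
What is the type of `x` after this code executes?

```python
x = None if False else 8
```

Ternary: condition is False, else branch (8) taken → int

int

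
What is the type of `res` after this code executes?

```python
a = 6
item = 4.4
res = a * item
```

int * float returns float (6 * 4.4 = 26.4)

float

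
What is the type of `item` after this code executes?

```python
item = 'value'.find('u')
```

str.find() returns int (index, or -1)

int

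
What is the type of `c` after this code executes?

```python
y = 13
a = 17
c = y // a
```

int // int returns int (13 // 17 = 0)

int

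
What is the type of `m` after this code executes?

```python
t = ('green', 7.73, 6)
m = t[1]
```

Index 1 of tuple is 7.73 which is float

float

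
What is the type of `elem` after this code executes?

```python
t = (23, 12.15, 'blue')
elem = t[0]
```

Index 0 of tuple is 23 which is int

int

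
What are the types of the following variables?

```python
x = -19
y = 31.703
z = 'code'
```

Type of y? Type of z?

y is float; z is str

float, str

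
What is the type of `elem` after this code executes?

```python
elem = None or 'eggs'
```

'or' with None returns the other value ('eggs', str)

str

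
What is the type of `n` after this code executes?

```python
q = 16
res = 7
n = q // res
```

int // int returns int (16 // 7 = 2)

int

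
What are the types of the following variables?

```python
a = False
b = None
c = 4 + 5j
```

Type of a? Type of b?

a is bool; b is NoneType

bool, NoneType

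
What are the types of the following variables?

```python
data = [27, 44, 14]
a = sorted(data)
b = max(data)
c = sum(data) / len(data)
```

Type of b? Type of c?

max of ints returns int; int / int returns float

int, float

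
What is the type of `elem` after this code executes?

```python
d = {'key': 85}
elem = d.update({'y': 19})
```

dict.update() returns None

NoneType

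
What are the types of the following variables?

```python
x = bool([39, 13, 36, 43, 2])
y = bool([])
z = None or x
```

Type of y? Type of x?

bool() returns bool; bool() returns bool

bool, bool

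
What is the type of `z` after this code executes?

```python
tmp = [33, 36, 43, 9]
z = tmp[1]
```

Indexing a list of ints returns int (tmp[1] = 36)

int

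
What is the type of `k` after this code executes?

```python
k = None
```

None has type NoneType

NoneType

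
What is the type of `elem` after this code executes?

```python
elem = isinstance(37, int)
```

isinstance() returns bool

bool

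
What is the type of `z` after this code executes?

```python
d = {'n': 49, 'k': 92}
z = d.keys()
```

.keys() returns a dict_keys view object

dict_keys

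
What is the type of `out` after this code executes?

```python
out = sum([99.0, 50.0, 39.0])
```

sum() of floats returns float

float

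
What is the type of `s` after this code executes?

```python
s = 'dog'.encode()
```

str.encode() returns bytes

bytes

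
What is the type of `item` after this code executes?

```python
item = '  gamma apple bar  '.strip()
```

str.strip() returns str

str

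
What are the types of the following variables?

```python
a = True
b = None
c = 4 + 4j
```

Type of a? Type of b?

a is bool; b is NoneType

bool, NoneType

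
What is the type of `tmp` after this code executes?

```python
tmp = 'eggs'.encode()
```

str.encode() returns bytes

bytes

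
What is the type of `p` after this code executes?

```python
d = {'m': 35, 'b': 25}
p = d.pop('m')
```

dict.pop() returns the value (int)

int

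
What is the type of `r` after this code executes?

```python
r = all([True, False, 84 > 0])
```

all() returns bool

bool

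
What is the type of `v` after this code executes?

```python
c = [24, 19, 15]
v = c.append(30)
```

list.append() returns None (mutates in place)

NoneType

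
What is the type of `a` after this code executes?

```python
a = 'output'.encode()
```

str.encode() returns bytes

bytes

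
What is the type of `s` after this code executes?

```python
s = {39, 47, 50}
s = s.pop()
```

Popping from a set of ints returns int

int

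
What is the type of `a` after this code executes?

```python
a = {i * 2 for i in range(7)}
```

A set comprehension {expr for x in iterable} produces a set

set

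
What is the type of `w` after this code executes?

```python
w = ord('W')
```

ord() returns int (Unicode code point)

int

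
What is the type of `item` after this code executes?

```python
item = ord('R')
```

ord() returns int (Unicode code point)

int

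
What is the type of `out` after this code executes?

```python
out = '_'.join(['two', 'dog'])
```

str.join() returns str

str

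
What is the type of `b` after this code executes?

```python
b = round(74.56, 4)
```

round() with ndigits arg returns float

float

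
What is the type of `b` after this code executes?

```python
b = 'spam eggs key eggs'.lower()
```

str.lower() returns str

str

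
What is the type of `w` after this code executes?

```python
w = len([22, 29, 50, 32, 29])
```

len() always returns int

int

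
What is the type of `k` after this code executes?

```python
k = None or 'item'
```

'or' with None returns the other value ('item', str)

str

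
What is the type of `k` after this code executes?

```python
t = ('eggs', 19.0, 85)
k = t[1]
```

Index 1 of tuple is 19.0 which is float

float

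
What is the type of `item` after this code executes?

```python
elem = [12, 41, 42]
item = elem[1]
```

Indexing a list of ints returns int (elem[1] = 41)

int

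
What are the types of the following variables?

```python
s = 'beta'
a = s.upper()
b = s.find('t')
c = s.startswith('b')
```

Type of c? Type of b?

str.startswith() returns bool; str.find() returns int

bool, int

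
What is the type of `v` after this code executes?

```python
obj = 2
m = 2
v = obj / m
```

int / int always returns float in Python 3 (2 / 2 = 1)

float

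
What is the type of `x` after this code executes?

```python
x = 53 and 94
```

'and' returns the last value when all truthy (94, which is int)

int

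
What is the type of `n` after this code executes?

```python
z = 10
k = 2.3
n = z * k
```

int * float returns float (10 * 2.3 = 23.0)

float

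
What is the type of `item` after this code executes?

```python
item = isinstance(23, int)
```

isinstance() returns bool

bool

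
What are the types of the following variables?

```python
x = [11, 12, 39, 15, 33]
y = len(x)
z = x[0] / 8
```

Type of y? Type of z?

len() returns int; int / int returns float

int, float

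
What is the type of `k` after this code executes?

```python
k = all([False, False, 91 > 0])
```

all() returns bool

bool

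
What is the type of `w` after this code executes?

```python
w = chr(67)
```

chr() returns str (single character)

str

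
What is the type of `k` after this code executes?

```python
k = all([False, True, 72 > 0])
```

all() returns bool

bool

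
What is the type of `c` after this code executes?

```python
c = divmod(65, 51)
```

divmod() returns a tuple (quotient, remainder)

tuple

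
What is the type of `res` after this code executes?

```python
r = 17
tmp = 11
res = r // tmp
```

int // int returns int (17 // 11 = 1)

int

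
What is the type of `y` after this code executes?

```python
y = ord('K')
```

ord() returns int (Unicode code point)

int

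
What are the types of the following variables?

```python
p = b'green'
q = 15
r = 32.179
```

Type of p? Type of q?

p is bytes; q is int

bytes, int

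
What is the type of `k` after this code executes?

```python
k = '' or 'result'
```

'or' returns first truthy value ('result', which is str)

str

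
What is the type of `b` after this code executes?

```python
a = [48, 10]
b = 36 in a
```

'in' operator returns bool

bool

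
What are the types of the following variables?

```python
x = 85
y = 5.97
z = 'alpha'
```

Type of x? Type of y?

x is int; y is float

int, float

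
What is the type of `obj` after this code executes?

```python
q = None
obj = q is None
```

'is' comparison returns bool

bool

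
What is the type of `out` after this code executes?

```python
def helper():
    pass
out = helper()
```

A function with no return statement returns None

NoneType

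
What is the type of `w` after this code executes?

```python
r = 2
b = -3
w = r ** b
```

int ** negative int returns float

float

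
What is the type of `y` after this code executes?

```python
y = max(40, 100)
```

max() of ints returns int

int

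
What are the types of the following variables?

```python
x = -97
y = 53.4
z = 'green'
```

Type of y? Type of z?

y is float; z is str

float, str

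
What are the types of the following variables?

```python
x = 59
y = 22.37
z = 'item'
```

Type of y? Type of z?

y is float; z is str

float, str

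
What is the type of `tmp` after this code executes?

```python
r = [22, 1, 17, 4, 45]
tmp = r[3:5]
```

Slicing a list always returns a list

list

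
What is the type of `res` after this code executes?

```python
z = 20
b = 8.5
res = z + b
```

int + float returns float (20 + 8.5 = 28.5)

float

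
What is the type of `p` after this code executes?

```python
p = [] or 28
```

'or' returns first truthy value (28, which is int)

int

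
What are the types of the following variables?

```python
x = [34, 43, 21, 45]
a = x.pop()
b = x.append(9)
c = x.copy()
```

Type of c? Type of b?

list.copy() returns list; list.append() returns None

list, NoneType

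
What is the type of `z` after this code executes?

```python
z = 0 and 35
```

'and' returns the first falsy value (0, which is int)

int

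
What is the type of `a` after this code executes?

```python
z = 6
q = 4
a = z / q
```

int / int always returns float in Python 3 (6 / 4 = 1.5)

float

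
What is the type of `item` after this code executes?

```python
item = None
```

None has type NoneType

NoneType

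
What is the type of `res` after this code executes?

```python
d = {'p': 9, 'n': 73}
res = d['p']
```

Accessing dict[str, int] with key 'p' returns int value 9

int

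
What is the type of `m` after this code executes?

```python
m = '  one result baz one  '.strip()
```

str.strip() returns str

str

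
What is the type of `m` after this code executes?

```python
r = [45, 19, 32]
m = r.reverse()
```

list.reverse() returns None

NoneType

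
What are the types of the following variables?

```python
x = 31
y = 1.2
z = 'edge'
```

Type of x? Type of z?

x is int; z is str

int, str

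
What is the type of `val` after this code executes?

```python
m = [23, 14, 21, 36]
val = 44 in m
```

'in' operator returns bool

bool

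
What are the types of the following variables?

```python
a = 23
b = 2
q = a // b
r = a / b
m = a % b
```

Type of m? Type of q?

int % int returns int; int // int returns int

int, int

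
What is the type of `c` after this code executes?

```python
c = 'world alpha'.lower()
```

str.lower() returns str

str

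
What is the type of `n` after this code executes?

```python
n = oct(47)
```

oct() returns str representation

str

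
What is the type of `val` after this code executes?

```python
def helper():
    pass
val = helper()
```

A function with no return statement returns None

NoneType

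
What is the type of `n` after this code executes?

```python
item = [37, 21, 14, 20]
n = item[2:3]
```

Slicing a list always returns a list

list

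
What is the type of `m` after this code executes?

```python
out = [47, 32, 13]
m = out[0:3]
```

Slicing a list always returns a list

list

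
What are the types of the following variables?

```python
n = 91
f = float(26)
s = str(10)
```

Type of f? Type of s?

f is float; s is str

float, str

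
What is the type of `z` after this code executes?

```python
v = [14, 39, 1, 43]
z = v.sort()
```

list.sort() returns None (sorts in place)

NoneType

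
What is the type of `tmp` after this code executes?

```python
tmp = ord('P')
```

ord() returns int (Unicode code point)

int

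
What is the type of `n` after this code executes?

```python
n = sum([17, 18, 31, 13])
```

sum() of ints returns int

int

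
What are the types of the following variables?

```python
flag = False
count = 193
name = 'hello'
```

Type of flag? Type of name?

flag is bool; name is str

bool, str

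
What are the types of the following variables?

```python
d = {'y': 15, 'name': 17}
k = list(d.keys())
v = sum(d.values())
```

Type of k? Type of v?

list(...) returns list; sum of int values returns int

list, int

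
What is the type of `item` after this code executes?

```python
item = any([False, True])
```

any() returns bool

bool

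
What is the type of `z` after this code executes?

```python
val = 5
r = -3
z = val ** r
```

int ** negative int returns float

float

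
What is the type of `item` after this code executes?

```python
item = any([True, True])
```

any() returns bool

bool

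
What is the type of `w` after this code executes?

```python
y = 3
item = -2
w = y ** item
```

int ** negative int returns float

float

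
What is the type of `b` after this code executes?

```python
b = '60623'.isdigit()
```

str.isdigit() returns bool

bool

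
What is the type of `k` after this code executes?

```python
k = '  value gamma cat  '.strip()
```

str.strip() returns str

str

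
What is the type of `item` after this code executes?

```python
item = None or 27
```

'or' with None returns the other value (27, int)

int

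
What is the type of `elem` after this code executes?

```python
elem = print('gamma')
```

print() returns None

NoneType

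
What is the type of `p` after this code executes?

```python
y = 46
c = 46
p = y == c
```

Equality comparison returns bool

bool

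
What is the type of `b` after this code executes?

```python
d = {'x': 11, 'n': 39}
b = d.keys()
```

.keys() returns a dict_keys view object

dict_keys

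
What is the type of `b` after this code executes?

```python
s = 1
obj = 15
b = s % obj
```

int % int returns int (1 % 15 = 1)

int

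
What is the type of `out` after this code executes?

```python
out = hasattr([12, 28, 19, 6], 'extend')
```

hasattr() returns bool

bool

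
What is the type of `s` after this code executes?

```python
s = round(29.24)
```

round() with no ndigits arg returns int

int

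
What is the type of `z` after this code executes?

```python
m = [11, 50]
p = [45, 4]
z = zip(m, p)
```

zip() returns a zip iterator object

zip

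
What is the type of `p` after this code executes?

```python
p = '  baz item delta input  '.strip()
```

str.strip() returns str

str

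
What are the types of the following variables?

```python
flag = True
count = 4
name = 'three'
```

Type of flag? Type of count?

flag is bool; count is int

bool, int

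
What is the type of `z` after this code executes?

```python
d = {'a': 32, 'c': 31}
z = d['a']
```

Accessing dict[str, int] with key 'a' returns int value 32

int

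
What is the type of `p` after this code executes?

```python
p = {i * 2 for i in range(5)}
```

A set comprehension {expr for x in iterable} produces a set

set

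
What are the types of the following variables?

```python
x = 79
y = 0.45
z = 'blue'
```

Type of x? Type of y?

x is int; y is float

int, float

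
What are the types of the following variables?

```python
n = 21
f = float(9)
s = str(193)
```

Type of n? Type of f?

n is int; f is float

int, float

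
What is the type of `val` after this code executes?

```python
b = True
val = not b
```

'not' always returns bool

bool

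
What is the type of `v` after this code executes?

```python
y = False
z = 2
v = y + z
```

bool + int returns int (False is 0, so 0 + 2 = 2)

int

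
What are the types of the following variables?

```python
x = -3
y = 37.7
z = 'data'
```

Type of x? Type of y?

x is int; y is float

int, float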